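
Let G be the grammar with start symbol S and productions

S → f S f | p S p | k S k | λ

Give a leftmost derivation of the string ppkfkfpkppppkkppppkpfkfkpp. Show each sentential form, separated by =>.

S => pSp => ppSpp => ppkSkpp => ppkfSfkpp => ppkfkSkfkpp => ppkfkfSfkfkpp => ppkfkfpSpfkfkpp => ppkfkfpkSkpfkfkpp => ppkfkfpkpSpkpfkfkpp => ppkfkfpkppSppkpfkfkpp => ppkfkfpkpppSpppkpfkfkpp => ppkfkfpkppppSppppkpfkfkpp => ppkfkfpkppppkSkppppkpfkfkpp => ppkfkfpkppppkkppppkpfkfkpp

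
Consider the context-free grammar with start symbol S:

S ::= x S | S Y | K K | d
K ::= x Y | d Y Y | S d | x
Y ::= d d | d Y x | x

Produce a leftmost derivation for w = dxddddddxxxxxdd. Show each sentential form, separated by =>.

S=>KK=>dYYK=>dxYK=>dxdYxK=>dxddYxxK=>dxdddYxxxK=>dxddddYxxxxK=>dxddddddxxxxK=>dxddddddxxxxxY=>dxddddddxxxxxdd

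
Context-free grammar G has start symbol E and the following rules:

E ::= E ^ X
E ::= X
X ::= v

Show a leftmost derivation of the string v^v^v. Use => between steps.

E=>E^X=>E^X^X=>X^X^X=>v^X^X=>v^v^X=>v^v^v

E => E^X   [E ::= E ^ X]
E^X => E^X^X   [E ::= E ^ X]
E^X^X => X^X^X   [E ::= X]
X^X^X => v^X^X   [X ::= v]
v^X^X => v^v^X   [X ::= v]
v^v^X => v^v^v   [X ::= v]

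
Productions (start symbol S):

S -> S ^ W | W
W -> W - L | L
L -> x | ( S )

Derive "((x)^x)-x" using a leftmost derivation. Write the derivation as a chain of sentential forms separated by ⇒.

S ⇒ W   [S -> W]
W ⇒ W-L   [W -> W - L]
W-L ⇒ L-L   [W -> L]
L-L ⇒ (S)-L   [L -> ( S )]
(S)-L ⇒ (S^W)-L   [S -> S ^ W]
(S^W)-L ⇒ (W^W)-L   [S -> W]
(W^W)-L ⇒ (L^W)-L   [W -> L]
(L^W)-L ⇒ ((S)^W)-L   [L -> ( S )]
((S)^W)-L ⇒ ((W)^W)-L   [S -> W]
((W)^W)-L ⇒ ((L)^W)-L   [W -> L]
((L)^W)-L ⇒ ((x)^W)-L   [L -> x]
((x)^W)-L ⇒ ((x)^L)-L   [W -> L]
((x)^L)-L ⇒ ((x)^x)-L   [L -> x]
((x)^x)-L ⇒ ((x)^x)-x   [L -> x]

S ⇒ W ⇒ W-L ⇒ L-L ⇒ (S)-L ⇒ (S^W)-L ⇒ (W^W)-L ⇒ (L^W)-L ⇒ ((S)^W)-L ⇒ ((W)^W)-L ⇒ ((L)^W)-L ⇒ ((x)^W)-L ⇒ ((x)^L)-L ⇒ ((x)^x)-L ⇒ ((x)^x)-x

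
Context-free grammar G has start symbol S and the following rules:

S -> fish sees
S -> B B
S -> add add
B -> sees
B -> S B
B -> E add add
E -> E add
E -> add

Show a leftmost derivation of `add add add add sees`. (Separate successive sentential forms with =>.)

S => B B => E add add B => E add add add B => add add add add B => add add add add sees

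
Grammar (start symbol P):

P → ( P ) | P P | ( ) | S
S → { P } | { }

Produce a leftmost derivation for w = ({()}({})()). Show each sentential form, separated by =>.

P => (P)   [P → ( P )]
(P) => (PP)   [P → P P]
(PP) => (SP)   [P → S]
(SP) => ({P}P)   [S → { P }]
({P}P) => ({()}P)   [P → ( )]
({()}P) => ({()}PP)   [P → P P]
({()}PP) => ({()}(P)P)   [P → ( P )]
({()}(P)P) => ({()}(S)P)   [P → S]
({()}(S)P) => ({()}({})P)   [S → { }]
({()}({})P) => ({()}({})())   [P → ( )]

P=>(P)=>(PP)=>(SP)=>({P}P)=>({()}P)=>({()}PP)=>({()}(P)P)=>({()}(S)P)=>({()}({})P)=>({()}({})())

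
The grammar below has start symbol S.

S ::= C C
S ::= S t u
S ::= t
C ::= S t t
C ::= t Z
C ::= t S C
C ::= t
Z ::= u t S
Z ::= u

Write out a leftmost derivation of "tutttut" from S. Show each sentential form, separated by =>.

S=>CC=>tZC=>tutSC=>tutStuC=>tutttuC=>tutttut

S => CC   [S ::= C C]
CC => tZC   [C ::= t Z]
tZC => tutSC   [Z ::= u t S]
tutSC => tutStuC   [S ::= S t u]
tutStuC => tutttuC   [S ::= t]
tutttuC => tutttut   [C ::= t]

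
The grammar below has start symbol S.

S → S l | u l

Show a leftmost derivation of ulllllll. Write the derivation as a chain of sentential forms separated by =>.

S => Sl => Sll => Slll => Sllll => Slllll => Sllllll => ulllllll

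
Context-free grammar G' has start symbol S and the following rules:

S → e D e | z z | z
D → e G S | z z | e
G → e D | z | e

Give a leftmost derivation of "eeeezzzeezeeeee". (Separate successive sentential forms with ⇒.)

S ⇒ eDe ⇒ eeGSe ⇒ eeeDSe ⇒ eeeeGSSe ⇒ eeeezSSe ⇒ eeeezzzSe ⇒ eeeezzzeDee ⇒ eeeezzzeeGSee ⇒ eeeezzzeezSee ⇒ eeeezzzeezeDeee ⇒ eeeezzzeezeeeee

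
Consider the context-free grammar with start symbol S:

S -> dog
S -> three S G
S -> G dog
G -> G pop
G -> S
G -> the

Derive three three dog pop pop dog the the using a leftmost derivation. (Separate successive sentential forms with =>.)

S => three S G => three three S G G => three three G dog G G => three three G pop dog G G => three three G pop pop dog G G => three three S pop pop dog G G => three three dog pop pop dog G G => three three dog pop pop dog the G => three three dog pop pop dog the the

S => three S G   [S -> three S G]
three S G => three three S G G   [S -> three S G]
three three S G G => three three G dog G G   [S -> G dog]
three three G dog G G => three three G pop dog G G   [G -> G pop]
three three G pop dog G G => three three G pop pop dog G G   [G -> G pop]
three three G pop pop dog G G => three three S pop pop dog G G   [G -> S]
three three S pop pop dog G G => three three dog pop pop dog G G   [S -> dog]
three three dog pop pop dog G G => three three dog pop pop dog the G   [G -> the]
three three dog pop pop dog the G => three three dog pop pop dog the the   [G -> the]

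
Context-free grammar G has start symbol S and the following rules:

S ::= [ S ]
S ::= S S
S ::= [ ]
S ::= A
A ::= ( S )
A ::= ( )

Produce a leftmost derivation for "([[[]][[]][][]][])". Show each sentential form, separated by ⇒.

S ⇒ A ⇒ (S) ⇒ (SS) ⇒ ([S]S) ⇒ ([SS]S) ⇒ ([SSS]S) ⇒ ([[S]SS]S) ⇒ ([[[]]SS]S) ⇒ ([[[]]SSS]S) ⇒ ([[[]][S]SS]S) ⇒ ([[[]][[]]SS]S) ⇒ ([[[]][[]][]S]S) ⇒ ([[[]][[]][][]]S) ⇒ ([[[]][[]][][]][])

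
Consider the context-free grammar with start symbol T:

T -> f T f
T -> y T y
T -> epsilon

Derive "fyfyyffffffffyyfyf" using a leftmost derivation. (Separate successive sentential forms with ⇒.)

T⇒fTf⇒fyTyf⇒fyfTfyf⇒fyfyTyfyf⇒fyfyyTyyfyf⇒fyfyyfTfyyfyf⇒fyfyyffTffyyfyf⇒fyfyyfffTfffyyfyf⇒fyfyyffffTffffyyfyf⇒fyfyyffffffffyyfyf

T ⇒ fTf   [T -> f T f]
fTf ⇒ fyTyf   [T -> y T y]
fyTyf ⇒ fyfTfyf   [T -> f T f]
fyfTfyf ⇒ fyfyTyfyf   [T -> y T y]
fyfyTyfyf ⇒ fyfyyTyyfyf   [T -> y T y]
fyfyyTyyfyf ⇒ fyfyyfTfyyfyf   [T -> f T f]
fyfyyfTfyyfyf ⇒ fyfyyffTffyyfyf   [T -> f T f]
fyfyyffTffyyfyf ⇒ fyfyyfffTfffyyfyf   [T -> f T f]
fyfyyfffTfffyyfyf ⇒ fyfyyffffTffffyyfyf   [T -> f T f]
fyfyyffffTffffyyfyf ⇒ fyfyyffffffffyyfyf   [T -> epsilon]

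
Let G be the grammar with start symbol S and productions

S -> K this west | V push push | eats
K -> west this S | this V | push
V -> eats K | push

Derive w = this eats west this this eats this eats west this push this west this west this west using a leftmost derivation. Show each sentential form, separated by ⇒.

S ⇒ K this west ⇒ this V this west ⇒ this eats K this west ⇒ this eats west this S this west ⇒ this eats west this K this west this west ⇒ this eats west this this V this west this west ⇒ this eats west this this eats K this west this west ⇒ this eats west this this eats this V this west this west ⇒ this eats west this this eats this eats K this west this west ⇒ this eats west this this eats this eats west this S this west this west ⇒ this eats west this this eats this eats west this K this west this west this west ⇒ this eats west this this eats this eats west this push this west this west this west

S ⇒ K this west   [S -> K this west]
K this west ⇒ this V this west   [K -> this V]
this V this west ⇒ this eats K this west   [V -> eats K]
this eats K this west ⇒ this eats west this S this west   [K -> west this S]
this eats west this S this west ⇒ this eats west this K this west this west   [S -> K this west]
this eats west this K this west this west ⇒ this eats west this this V this west this west   [K -> this V]
this eats west this this V this west this west ⇒ this eats west this this eats K this west this west   [V -> eats K]
this eats west this this eats K this west this west ⇒ this eats west this this eats this V this west this west   [K -> this V]
this eats west this this eats this V this west this west ⇒ this eats west this this eats this eats K this west this west   [V -> eats K]
this eats west this this eats this eats K this west this west ⇒ this eats west this this eats this eats west this S this west this west   [K -> west this S]
this eats west this this eats this eats west this S this west this west ⇒ this eats west this this eats this eats west this K this west this west this west   [S -> K this west]
this eats west this this eats this eats west this K this west this west this west ⇒ this eats west this this eats this eats west this push this west this west this west   [K -> push]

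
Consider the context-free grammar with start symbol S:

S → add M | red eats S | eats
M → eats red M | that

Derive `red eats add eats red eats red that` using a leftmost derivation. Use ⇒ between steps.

S ⇒ red eats S ⇒ red eats add M ⇒ red eats add eats red M ⇒ red eats add eats red eats red M ⇒ red eats add eats red eats red that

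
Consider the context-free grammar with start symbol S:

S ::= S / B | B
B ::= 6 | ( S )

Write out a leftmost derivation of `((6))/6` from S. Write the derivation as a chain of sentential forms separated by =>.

S => S/B => B/B => (S)/B => (B)/B => ((S))/B => ((B))/B => ((6))/B => ((6))/6

S => S/B   [S ::= S / B]
S/B => B/B   [S ::= B]
B/B => (S)/B   [B ::= ( S )]
(S)/B => (B)/B   [S ::= B]
(B)/B => ((S))/B   [B ::= ( S )]
((S))/B => ((B))/B   [S ::= B]
((B))/B => ((6))/B   [B ::= 6]
((6))/B => ((6))/6   [B ::= 6]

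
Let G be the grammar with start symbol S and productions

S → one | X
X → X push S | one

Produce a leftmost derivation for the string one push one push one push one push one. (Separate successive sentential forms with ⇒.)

S ⇒ X   [S → X]
X ⇒ X push S   [X → X push S]
X push S ⇒ X push S push S   [X → X push S]
X push S push S ⇒ X push S push S push S   [X → X push S]
X push S push S push S ⇒ X push S push S push S push S   [X → X push S]
X push S push S push S push S ⇒ one push S push S push S push S   [X → one]
one push S push S push S push S ⇒ one push one push S push S push S   [S → one]
one push one push S push S push S ⇒ one push one push one push S push S   [S → one]
one push one push one push S push S ⇒ one push one push one push one push S   [S → one]
one push one push one push one push S ⇒ one push one push one push one push one   [S → one]

S ⇒ X ⇒ X push S ⇒ X push S push S ⇒ X push S push S push S ⇒ X push S push S push S push S ⇒ one push S push S push S push S ⇒ one push one push S push S push S ⇒ one push one push one push S push S ⇒ one push one push one push one push S ⇒ one push one push one push one push one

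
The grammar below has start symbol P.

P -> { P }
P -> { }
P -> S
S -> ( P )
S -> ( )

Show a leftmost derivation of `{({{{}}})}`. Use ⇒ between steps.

P⇒{P}⇒{S}⇒{(P)}⇒{({P})}⇒{({{P}})}⇒{({{{}}})}

P ⇒ {P}   [P -> { P }]
{P} ⇒ {S}   [P -> S]
{S} ⇒ {(P)}   [S -> ( P )]
{(P)} ⇒ {({P})}   [P -> { P }]
{({P})} ⇒ {({{P}})}   [P -> { P }]
{({{P}})} ⇒ {({{{}}})}   [P -> { }]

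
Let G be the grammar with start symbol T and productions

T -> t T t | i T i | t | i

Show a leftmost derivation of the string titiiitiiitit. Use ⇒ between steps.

T ⇒ tTt ⇒ tiTit ⇒ titTtit ⇒ titiTitit ⇒ titiiTiitit ⇒ titiiiTiiitit ⇒ titiiitiiitit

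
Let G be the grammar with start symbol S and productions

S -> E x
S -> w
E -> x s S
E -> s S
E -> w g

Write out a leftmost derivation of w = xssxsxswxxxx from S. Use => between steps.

S => Ex => xsSx => xsExx => xssSxx => xssExxx => xssxsSxxx => xssxsExxxx => xssxsxsSxxxx => xssxsxswxxxx

S => Ex   [S -> E x]
Ex => xsSx   [E -> x s S]
xsSx => xsExx   [S -> E x]
xsExx => xssSxx   [E -> s S]
xssSxx => xssExxx   [S -> E x]
xssExxx => xssxsSxxx   [E -> x s S]
xssxsSxxx => xssxsExxxx   [S -> E x]
xssxsExxxx => xssxsxsSxxxx   [E -> x s S]
xssxsxsSxxxx => xssxsxswxxxx   [S -> w]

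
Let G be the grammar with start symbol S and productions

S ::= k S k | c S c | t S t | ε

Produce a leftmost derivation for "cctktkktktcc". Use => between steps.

S => cSc => ccScc => cctStcc => cctkSktcc => cctktStktcc => cctktkSktktcc => cctktkktktcc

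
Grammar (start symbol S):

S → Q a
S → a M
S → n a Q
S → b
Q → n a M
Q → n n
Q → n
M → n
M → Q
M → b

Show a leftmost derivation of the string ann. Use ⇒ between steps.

S⇒aM⇒aQ⇒ann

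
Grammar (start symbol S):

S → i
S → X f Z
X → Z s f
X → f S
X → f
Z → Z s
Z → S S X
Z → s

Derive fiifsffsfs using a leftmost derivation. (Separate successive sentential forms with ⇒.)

S ⇒ XfZ ⇒ fSfZ ⇒ fXfZfZ ⇒ fZsffZfZ ⇒ fSSXsffZfZ ⇒ fiSXsffZfZ ⇒ fiiXsffZfZ ⇒ fiifsffZfZ ⇒ fiifsffsfZ ⇒ fiifsffsfs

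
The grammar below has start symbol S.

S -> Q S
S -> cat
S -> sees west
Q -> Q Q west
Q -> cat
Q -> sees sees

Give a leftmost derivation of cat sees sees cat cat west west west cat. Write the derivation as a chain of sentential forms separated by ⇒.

S ⇒ Q S ⇒ Q Q west S ⇒ cat Q west S ⇒ cat Q Q west west S ⇒ cat sees sees Q west west S ⇒ cat sees sees Q Q west west west S ⇒ cat sees sees cat Q west west west S ⇒ cat sees sees cat cat west west west S ⇒ cat sees sees cat cat west west west cat

S ⇒ Q S   [S -> Q S]
Q S ⇒ Q Q west S   [Q -> Q Q west]
Q Q west S ⇒ cat Q west S   [Q -> cat]
cat Q west S ⇒ cat Q Q west west S   [Q -> Q Q west]
cat Q Q west west S ⇒ cat sees sees Q west west S   [Q -> sees sees]
cat sees sees Q west west S ⇒ cat sees sees Q Q west west west S   [Q -> Q Q west]
cat sees sees Q Q west west west S ⇒ cat sees sees cat Q west west west S   [Q -> cat]
cat sees sees cat Q west west west S ⇒ cat sees sees cat cat west west west S   [Q -> cat]
cat sees sees cat cat west west west S ⇒ cat sees sees cat cat west west west cat   [S -> cat]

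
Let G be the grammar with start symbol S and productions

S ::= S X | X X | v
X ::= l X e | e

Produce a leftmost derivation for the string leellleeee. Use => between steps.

S=>XX=>lXeX=>leeX=>leelXe=>leellXee=>leelllXeee=>leellleeee

S => XX   [S ::= X X]
XX => lXeX   [X ::= l X e]
lXeX => leeX   [X ::= e]
leeX => leelXe   [X ::= l X e]
leelXe => leellXee   [X ::= l X e]
leellXee => leelllXeee   [X ::= l X e]
leelllXeee => leellleeee   [X ::= e]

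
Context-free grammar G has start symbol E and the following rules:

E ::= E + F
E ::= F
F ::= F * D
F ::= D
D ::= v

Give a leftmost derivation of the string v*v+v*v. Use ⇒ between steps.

E ⇒ E+F ⇒ F+F ⇒ F*D+F ⇒ D*D+F ⇒ v*D+F ⇒ v*v+F ⇒ v*v+F*D ⇒ v*v+D*D ⇒ v*v+v*D ⇒ v*v+v*v

E ⇒ E+F   [E ::= E + F]
E+F ⇒ F+F   [E ::= F]
F+F ⇒ F*D+F   [F ::= F * D]
F*D+F ⇒ D*D+F   [F ::= D]
D*D+F ⇒ v*D+F   [D ::= v]
v*D+F ⇒ v*v+F   [D ::= v]
v*v+F ⇒ v*v+F*D   [F ::= F * D]
v*v+F*D ⇒ v*v+D*D   [F ::= D]
v*v+D*D ⇒ v*v+v*D   [D ::= v]
v*v+v*D ⇒ v*v+v*v   [D ::= v]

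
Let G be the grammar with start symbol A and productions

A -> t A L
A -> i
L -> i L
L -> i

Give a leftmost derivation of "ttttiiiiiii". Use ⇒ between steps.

A ⇒ tAL ⇒ ttALL ⇒ tttALLL ⇒ ttttALLLL ⇒ ttttiLLLL ⇒ ttttiiLLL ⇒ ttttiiiLLL ⇒ ttttiiiiLL ⇒ ttttiiiiiL ⇒ ttttiiiiiiL ⇒ ttttiiiiiii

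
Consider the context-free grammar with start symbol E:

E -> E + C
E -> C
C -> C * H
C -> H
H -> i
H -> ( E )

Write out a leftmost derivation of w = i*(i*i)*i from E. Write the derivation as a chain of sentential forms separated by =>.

E => C => C*H => C*H*H => H*H*H => i*H*H => i*(E)*H => i*(C)*H => i*(C*H)*H => i*(H*H)*H => i*(i*H)*H => i*(i*i)*H => i*(i*i)*i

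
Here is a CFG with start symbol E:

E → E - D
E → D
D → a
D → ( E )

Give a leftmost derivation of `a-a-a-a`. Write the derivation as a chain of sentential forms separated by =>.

E => E-D => E-D-D => E-D-D-D => D-D-D-D => a-D-D-D => a-a-D-D => a-a-a-D => a-a-a-a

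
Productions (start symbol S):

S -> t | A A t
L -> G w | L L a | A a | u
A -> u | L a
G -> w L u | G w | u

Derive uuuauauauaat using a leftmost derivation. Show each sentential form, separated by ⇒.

S⇒AAt⇒uAt⇒uLat⇒uLLaat⇒uLLaLaat⇒uLLaLaLaat⇒uLLaLaLaLaat⇒uuLaLaLaLaat⇒uuuaLaLaLaat⇒uuuauaLaLaat⇒uuuauauaLaat⇒uuuauauauaat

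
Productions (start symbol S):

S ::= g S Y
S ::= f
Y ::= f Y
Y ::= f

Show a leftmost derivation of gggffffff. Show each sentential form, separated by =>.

S => gSY   [S ::= g S Y]
gSY => ggSYY   [S ::= g S Y]
ggSYY => gggSYYY   [S ::= g S Y]
gggSYYY => gggfYYY   [S ::= f]
gggfYYY => gggffYY   [Y ::= f]
gggffYY => gggfffYY   [Y ::= f Y]
gggfffYY => gggffffYY   [Y ::= f Y]
gggffffYY => gggfffffY   [Y ::= f]
gggfffffY => gggffffff   [Y ::= f]

S => gSY => ggSYY => gggSYYY => gggfYYY => gggffYY => gggfffYY => gggffffYY => gggfffffY => gggffffff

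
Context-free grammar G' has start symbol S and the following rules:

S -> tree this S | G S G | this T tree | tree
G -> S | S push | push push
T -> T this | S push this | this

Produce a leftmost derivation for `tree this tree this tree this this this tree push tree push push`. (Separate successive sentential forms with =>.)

S => tree this S   [S -> tree this S]
tree this S => tree this tree this S   [S -> tree this S]
tree this tree this S => tree this tree this G S G   [S -> G S G]
tree this tree this G S G => tree this tree this S push S G   [G -> S push]
tree this tree this S push S G => tree this tree this tree this S push S G   [S -> tree this S]
tree this tree this tree this S push S G => tree this tree this tree this this T tree push S G   [S -> this T tree]
tree this tree this tree this this T tree push S G => tree this tree this tree this this this tree push S G   [T -> this]
tree this tree this tree this this this tree push S G => tree this tree this tree this this this tree push tree G   [S -> tree]
tree this tree this tree this this this tree push tree G => tree this tree this tree this this this tree push tree push push   [G -> push push]

S => tree this S => tree this tree this S => tree this tree this G S G => tree this tree this S push S G => tree this tree this tree this S push S G => tree this tree this tree this this T tree push S G => tree this tree this tree this this this tree push S G => tree this tree this tree this this this tree push tree G => tree this tree this tree this this this tree push tree push push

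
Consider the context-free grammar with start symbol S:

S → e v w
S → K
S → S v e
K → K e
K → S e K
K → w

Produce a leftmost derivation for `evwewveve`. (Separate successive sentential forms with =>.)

S => Sve   [S → S v e]
Sve => Sveve   [S → S v e]
Sveve => Kveve   [S → K]
Kveve => SeKveve   [K → S e K]
SeKveve => evweKveve   [S → e v w]
evweKveve => evwewveve   [K → w]

S=>Sve=>Sveve=>Kveve=>SeKveve=>evweKveve=>evwewveve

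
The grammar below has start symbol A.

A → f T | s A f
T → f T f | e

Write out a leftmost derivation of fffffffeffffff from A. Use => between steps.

A=>fT=>ffTf=>fffTff=>ffffTfff=>fffffTffff=>ffffffTfffff=>fffffffTffffff=>fffffffeffffff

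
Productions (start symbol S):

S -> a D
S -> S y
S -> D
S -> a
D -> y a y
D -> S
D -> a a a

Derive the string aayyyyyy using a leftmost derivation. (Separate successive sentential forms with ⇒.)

S ⇒ Sy ⇒ Syy ⇒ Syyy ⇒ Syyyy ⇒ Syyyyy ⇒ aDyyyyy ⇒ aSyyyyy ⇒ aSyyyyyy ⇒ aayyyyyy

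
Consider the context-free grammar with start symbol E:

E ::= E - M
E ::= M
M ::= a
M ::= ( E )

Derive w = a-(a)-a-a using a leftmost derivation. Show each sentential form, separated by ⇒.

E⇒E-M⇒E-M-M⇒E-M-M-M⇒M-M-M-M⇒a-M-M-M⇒a-(E)-M-M⇒a-(M)-M-M⇒a-(a)-M-M⇒a-(a)-a-M⇒a-(a)-a-a

E ⇒ E-M   [E ::= E - M]
E-M ⇒ E-M-M   [E ::= E - M]
E-M-M ⇒ E-M-M-M   [E ::= E - M]
E-M-M-M ⇒ M-M-M-M   [E ::= M]
M-M-M-M ⇒ a-M-M-M   [M ::= a]
a-M-M-M ⇒ a-(E)-M-M   [M ::= ( E )]
a-(E)-M-M ⇒ a-(M)-M-M   [E ::= M]
a-(M)-M-M ⇒ a-(a)-M-M   [M ::= a]
a-(a)-M-M ⇒ a-(a)-a-M   [M ::= a]
a-(a)-a-M ⇒ a-(a)-a-a   [M ::= a]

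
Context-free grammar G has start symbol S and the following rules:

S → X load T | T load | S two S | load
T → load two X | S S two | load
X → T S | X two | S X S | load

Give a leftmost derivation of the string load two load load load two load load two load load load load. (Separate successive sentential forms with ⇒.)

S ⇒ X load T ⇒ T S load T ⇒ load two X S load T ⇒ load two T S S load T ⇒ load two load S S load T ⇒ load two load T load S load T ⇒ load two load S S two load S load T ⇒ load two load T load S two load S load T ⇒ load two load S S two load S two load S load T ⇒ load two load load S two load S two load S load T ⇒ load two load load load two load S two load S load T ⇒ load two load load load two load load two load S load T ⇒ load two load load load two load load two load load load T ⇒ load two load load load two load load two load load load load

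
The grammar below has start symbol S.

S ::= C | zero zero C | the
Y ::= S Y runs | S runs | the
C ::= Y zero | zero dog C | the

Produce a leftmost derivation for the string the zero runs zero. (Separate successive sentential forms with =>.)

S => C => Y zero => S runs zero => C runs zero => Y zero runs zero => the zero runs zero

S => C   [S ::= C]
C => Y zero   [C ::= Y zero]
Y zero => S runs zero   [Y ::= S runs]
S runs zero => C runs zero   [S ::= C]
C runs zero => Y zero runs zero   [C ::= Y zero]
Y zero runs zero => the zero runs zero   [Y ::= the]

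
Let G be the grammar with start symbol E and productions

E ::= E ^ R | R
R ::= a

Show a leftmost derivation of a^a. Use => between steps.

E=>E^R=>R^R=>a^R=>a^a

E => E^R   [E ::= E ^ R]
E^R => R^R   [E ::= R]
R^R => a^R   [R ::= a]
a^R => a^a   [R ::= a]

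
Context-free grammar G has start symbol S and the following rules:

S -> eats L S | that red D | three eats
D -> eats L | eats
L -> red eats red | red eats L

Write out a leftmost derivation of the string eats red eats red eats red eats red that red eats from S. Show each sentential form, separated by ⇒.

S ⇒ eats L S ⇒ eats red eats L S ⇒ eats red eats red eats L S ⇒ eats red eats red eats red eats red S ⇒ eats red eats red eats red eats red that red D ⇒ eats red eats red eats red eats red that red eats

S ⇒ eats L S   [S -> eats L S]
eats L S ⇒ eats red eats L S   [L -> red eats L]
eats red eats L S ⇒ eats red eats red eats L S   [L -> red eats L]
eats red eats red eats L S ⇒ eats red eats red eats red eats red S   [L -> red eats red]
eats red eats red eats red eats red S ⇒ eats red eats red eats red eats red that red D   [S -> that red D]
eats red eats red eats red eats red that red D ⇒ eats red eats red eats red eats red that red eats   [D -> eats]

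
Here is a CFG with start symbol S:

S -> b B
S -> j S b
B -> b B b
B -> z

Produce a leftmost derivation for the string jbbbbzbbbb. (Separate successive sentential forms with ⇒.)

S ⇒ jSb ⇒ jbBb ⇒ jbbBbb ⇒ jbbbBbbb ⇒ jbbbbBbbbb ⇒ jbbbbzbbbb

S ⇒ jSb   [S -> j S b]
jSb ⇒ jbBb   [S -> b B]
jbBb ⇒ jbbBbb   [B -> b B b]
jbbBbb ⇒ jbbbBbbb   [B -> b B b]
jbbbBbbb ⇒ jbbbbBbbbb   [B -> b B b]
jbbbbBbbbb ⇒ jbbbbzbbbb   [B -> z]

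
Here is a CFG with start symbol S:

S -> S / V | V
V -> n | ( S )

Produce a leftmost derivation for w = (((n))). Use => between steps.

S=>V=>(S)=>(V)=>((S))=>((V))=>(((S)))=>(((V)))=>(((n)))

S => V   [S -> V]
V => (S)   [V -> ( S )]
(S) => (V)   [S -> V]
(V) => ((S))   [V -> ( S )]
((S)) => ((V))   [S -> V]
((V)) => (((S)))   [V -> ( S )]
(((S))) => (((V)))   [S -> V]
(((V))) => (((n)))   [V -> n]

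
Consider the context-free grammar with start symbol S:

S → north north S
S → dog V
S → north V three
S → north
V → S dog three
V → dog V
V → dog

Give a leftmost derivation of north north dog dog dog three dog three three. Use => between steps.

S => north V three => north S dog three three => north north V three dog three three => north north dog V three dog three three => north north dog dog V three dog three three => north north dog dog dog three dog three three

S => north V three   [S → north V three]
north V three => north S dog three three   [V → S dog three]
north S dog three three => north north V three dog three three   [S → north V three]
north north V three dog three three => north north dog V three dog three three   [V → dog V]
north north dog V three dog three three => north north dog dog V three dog three three   [V → dog V]
north north dog dog V three dog three three => north north dog dog dog three dog three three   [V → dog]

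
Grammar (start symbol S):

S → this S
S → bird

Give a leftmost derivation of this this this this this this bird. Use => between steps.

S => this S   [S → this S]
this S => this this S   [S → this S]
this this S => this this this S   [S → this S]
this this this S => this this this this S   [S → this S]
this this this this S => this this this this this S   [S → this S]
this this this this this S => this this this this this this S   [S → this S]
this this this this this this S => this this this this this this bird   [S → bird]

S => this S => this this S => this this this S => this this this this S => this this this this this S => this this this this this this S => this this this this this this bird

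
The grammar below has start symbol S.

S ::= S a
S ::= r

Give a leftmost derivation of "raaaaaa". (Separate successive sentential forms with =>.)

S => Sa   [S ::= S a]
Sa => Saa   [S ::= S a]
Saa => Saaa   [S ::= S a]
Saaa => Saaaa   [S ::= S a]
Saaaa => Saaaaa   [S ::= S a]
Saaaaa => Saaaaaa   [S ::= S a]
Saaaaaa => raaaaaa   [S ::= r]

S => Sa => Saa => Saaa => Saaaa => Saaaaa => Saaaaaa => raaaaaa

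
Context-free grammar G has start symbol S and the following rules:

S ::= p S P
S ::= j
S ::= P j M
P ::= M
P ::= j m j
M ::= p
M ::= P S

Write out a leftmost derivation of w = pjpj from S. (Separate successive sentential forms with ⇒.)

S ⇒ pSP ⇒ pjP ⇒ pjM ⇒ pjPS ⇒ pjMS ⇒ pjpS ⇒ pjpj

S ⇒ pSP   [S ::= p S P]
pSP ⇒ pjP   [S ::= j]
pjP ⇒ pjM   [P ::= M]
pjM ⇒ pjPS   [M ::= P S]
pjPS ⇒ pjMS   [P ::= M]
pjMS ⇒ pjpS   [M ::= p]
pjpS ⇒ pjpj   [S ::= j]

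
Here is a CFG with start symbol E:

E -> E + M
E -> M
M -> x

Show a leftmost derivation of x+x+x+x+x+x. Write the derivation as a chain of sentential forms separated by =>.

E => E+M   [E -> E + M]
E+M => E+M+M   [E -> E + M]
E+M+M => E+M+M+M   [E -> E + M]
E+M+M+M => E+M+M+M+M   [E -> E + M]
E+M+M+M+M => E+M+M+M+M+M   [E -> E + M]
E+M+M+M+M+M => M+M+M+M+M+M   [E -> M]
M+M+M+M+M+M => x+M+M+M+M+M   [M -> x]
x+M+M+M+M+M => x+x+M+M+M+M   [M -> x]
x+x+M+M+M+M => x+x+x+M+M+M   [M -> x]
x+x+x+M+M+M => x+x+x+x+M+M   [M -> x]
x+x+x+x+M+M => x+x+x+x+x+M   [M -> x]
x+x+x+x+x+M => x+x+x+x+x+x   [M -> x]

E=>E+M=>E+M+M=>E+M+M+M=>E+M+M+M+M=>E+M+M+M+M+M=>M+M+M+M+M+M=>x+M+M+M+M+M=>x+x+M+M+M+M=>x+x+x+M+M+M=>x+x+x+x+M+M=>x+x+x+x+x+M=>x+x+x+x+x+x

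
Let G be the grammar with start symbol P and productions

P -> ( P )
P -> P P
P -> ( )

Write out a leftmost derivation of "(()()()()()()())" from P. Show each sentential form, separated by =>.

P => (P)   [P -> ( P )]
(P) => (PP)   [P -> P P]
(PP) => (()P)   [P -> ( )]
(()P) => (()PP)   [P -> P P]
(()PP) => (()()P)   [P -> ( )]
(()()P) => (()()PP)   [P -> P P]
(()()PP) => (()()PPP)   [P -> P P]
(()()PPP) => (()()PPPP)   [P -> P P]
(()()PPPP) => (()()PPPPP)   [P -> P P]
(()()PPPPP) => (()()()PPPP)   [P -> ( )]
(()()()PPPP) => (()()()()PPP)   [P -> ( )]
(()()()()PPP) => (()()()()()PP)   [P -> ( )]
(()()()()()PP) => (()()()()()()P)   [P -> ( )]
(()()()()()()P) => (()()()()()()())   [P -> ( )]

P => (P) => (PP) => (()P) => (()PP) => (()()P) => (()()PP) => (()()PPP) => (()()PPPP) => (()()PPPPP) => (()()()PPPP) => (()()()()PPP) => (()()()()()PP) => (()()()()()()P) => (()()()()()()())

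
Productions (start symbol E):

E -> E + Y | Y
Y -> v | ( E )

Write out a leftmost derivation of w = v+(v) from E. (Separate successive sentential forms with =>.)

E => E+Y => Y+Y => v+Y => v+(E) => v+(Y) => v+(v)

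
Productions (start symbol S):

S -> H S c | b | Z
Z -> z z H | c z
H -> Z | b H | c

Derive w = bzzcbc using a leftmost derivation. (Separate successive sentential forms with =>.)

S => HSc => bHSc => bZSc => bzzHSc => bzzcSc => bzzcbc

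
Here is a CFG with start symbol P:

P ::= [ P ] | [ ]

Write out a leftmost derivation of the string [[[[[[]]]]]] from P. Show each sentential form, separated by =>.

P=>[P]=>[[P]]=>[[[P]]]=>[[[[P]]]]=>[[[[[P]]]]]=>[[[[[[]]]]]]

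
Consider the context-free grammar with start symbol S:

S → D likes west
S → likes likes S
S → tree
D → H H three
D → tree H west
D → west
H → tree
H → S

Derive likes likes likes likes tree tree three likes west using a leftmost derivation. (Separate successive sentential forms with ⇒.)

S ⇒ likes likes S ⇒ likes likes likes likes S ⇒ likes likes likes likes D likes west ⇒ likes likes likes likes H H three likes west ⇒ likes likes likes likes S H three likes west ⇒ likes likes likes likes tree H three likes west ⇒ likes likes likes likes tree tree three likes west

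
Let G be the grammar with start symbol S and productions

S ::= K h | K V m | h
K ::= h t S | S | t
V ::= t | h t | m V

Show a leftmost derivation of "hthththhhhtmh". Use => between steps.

S => Kh => htSh => htKVmh => hthtSVmh => hthtKhVmh => hththtShVmh => hththtKhhVmh => hththtShhVmh => hththtKhhhVmh => hththtShhhVmh => hthththhhhVmh => hthththhhhtmh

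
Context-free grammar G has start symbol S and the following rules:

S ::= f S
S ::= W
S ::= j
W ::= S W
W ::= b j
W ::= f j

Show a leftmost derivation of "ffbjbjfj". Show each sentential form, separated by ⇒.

S⇒W⇒SW⇒fSW⇒ffSW⇒ffWW⇒ffbjW⇒ffbjSW⇒ffbjWW⇒ffbjbjW⇒ffbjbjfj

S ⇒ W   [S ::= W]
W ⇒ SW   [W ::= S W]
SW ⇒ fSW   [S ::= f S]
fSW ⇒ ffSW   [S ::= f S]
ffSW ⇒ ffWW   [S ::= W]
ffWW ⇒ ffbjW   [W ::= b j]
ffbjW ⇒ ffbjSW   [W ::= S W]
ffbjSW ⇒ ffbjWW   [S ::= W]
ffbjWW ⇒ ffbjbjW   [W ::= b j]
ffbjbjW ⇒ ffbjbjfj   [W ::= f j]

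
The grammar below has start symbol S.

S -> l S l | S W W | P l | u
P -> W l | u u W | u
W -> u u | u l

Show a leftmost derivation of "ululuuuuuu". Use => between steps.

S => SWW   [S -> S W W]
SWW => SWWWW   [S -> S W W]
SWWWW => PlWWWW   [S -> P l]
PlWWWW => ulWWWW   [P -> u]
ulWWWW => ululWWW   [W -> u l]
ululWWW => ululuuWW   [W -> u u]
ululuuWW => ululuuuuW   [W -> u u]
ululuuuuW => ululuuuuuu   [W -> u u]

S => SWW => SWWWW => PlWWWW => ulWWWW => ululWWW => ululuuWW => ululuuuuW => ululuuuuuu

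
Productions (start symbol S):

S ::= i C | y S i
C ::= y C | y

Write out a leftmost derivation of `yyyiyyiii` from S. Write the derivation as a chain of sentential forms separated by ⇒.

S ⇒ ySi ⇒ yySii ⇒ yyySiii ⇒ yyyiCiii ⇒ yyyiyCiii ⇒ yyyiyyiii

S ⇒ ySi   [S ::= y S i]
ySi ⇒ yySii   [S ::= y S i]
yySii ⇒ yyySiii   [S ::= y S i]
yyySiii ⇒ yyyiCiii   [S ::= i C]
yyyiCiii ⇒ yyyiyCiii   [C ::= y C]
yyyiyCiii ⇒ yyyiyyiii   [C ::= y]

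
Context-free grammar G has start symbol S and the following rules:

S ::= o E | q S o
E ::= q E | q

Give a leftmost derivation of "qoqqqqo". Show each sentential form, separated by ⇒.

S ⇒ qSo   [S ::= q S o]
qSo ⇒ qoEo   [S ::= o E]
qoEo ⇒ qoqEo   [E ::= q E]
qoqEo ⇒ qoqqEo   [E ::= q E]
qoqqEo ⇒ qoqqqEo   [E ::= q E]
qoqqqEo ⇒ qoqqqqo   [E ::= q]

S⇒qSo⇒qoEo⇒qoqEo⇒qoqqEo⇒qoqqqEo⇒qoqqqqo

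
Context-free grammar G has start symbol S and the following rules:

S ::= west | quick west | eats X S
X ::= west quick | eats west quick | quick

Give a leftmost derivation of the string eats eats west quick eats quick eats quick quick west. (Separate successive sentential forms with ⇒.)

S ⇒ eats X S ⇒ eats eats west quick S ⇒ eats eats west quick eats X S ⇒ eats eats west quick eats quick S ⇒ eats eats west quick eats quick eats X S ⇒ eats eats west quick eats quick eats quick S ⇒ eats eats west quick eats quick eats quick quick west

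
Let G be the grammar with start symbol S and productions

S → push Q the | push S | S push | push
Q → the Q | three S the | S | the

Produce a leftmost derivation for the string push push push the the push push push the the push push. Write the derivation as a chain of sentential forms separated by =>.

S => S push => S push push => push S push push => push push Q the push push => push push S the push push => push push push Q the the push push => push push push the Q the the push push => push push push the the Q the the push push => push push push the the S the the push push => push push push the the push S the the push push => push push push the the push S push the the push push => push push push the the push push push the the push push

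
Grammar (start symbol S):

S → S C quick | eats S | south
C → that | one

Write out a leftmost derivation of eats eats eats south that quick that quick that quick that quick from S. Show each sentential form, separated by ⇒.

S ⇒ S C quick ⇒ S C quick C quick ⇒ eats S C quick C quick ⇒ eats eats S C quick C quick ⇒ eats eats eats S C quick C quick ⇒ eats eats eats S C quick C quick C quick ⇒ eats eats eats S C quick C quick C quick C quick ⇒ eats eats eats south C quick C quick C quick C quick ⇒ eats eats eats south that quick C quick C quick C quick ⇒ eats eats eats south that quick that quick C quick C quick ⇒ eats eats eats south that quick that quick that quick C quick ⇒ eats eats eats south that quick that quick that quick that quick

S ⇒ S C quick   [S → S C quick]
S C quick ⇒ S C quick C quick   [S → S C quick]
S C quick C quick ⇒ eats S C quick C quick   [S → eats S]
eats S C quick C quick ⇒ eats eats S C quick C quick   [S → eats S]
eats eats S C quick C quick ⇒ eats eats eats S C quick C quick   [S → eats S]
eats eats eats S C quick C quick ⇒ eats eats eats S C quick C quick C quick   [S → S C quick]
eats eats eats S C quick C quick C quick ⇒ eats eats eats S C quick C quick C quick C quick   [S → S C quick]
eats eats eats S C quick C quick C quick C quick ⇒ eats eats eats south C quick C quick C quick C quick   [S → south]
eats eats eats south C quick C quick C quick C quick ⇒ eats eats eats south that quick C quick C quick C quick   [C → that]
eats eats eats south that quick C quick C quick C quick ⇒ eats eats eats south that quick that quick C quick C quick   [C → that]
eats eats eats south that quick that quick C quick C quick ⇒ eats eats eats south that quick that quick that quick C quick   [C → that]
eats eats eats south that quick that quick that quick C quick ⇒ eats eats eats south that quick that quick that quick that quick   [C → that]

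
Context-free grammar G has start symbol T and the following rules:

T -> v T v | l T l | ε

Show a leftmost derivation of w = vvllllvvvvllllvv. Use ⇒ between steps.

T⇒vTv⇒vvTvv⇒vvlTlvv⇒vvllTllvv⇒vvlllTlllvv⇒vvllllTllllvv⇒vvllllvTvllllvv⇒vvllllvvTvvllllvv⇒vvllllvvvvllllvv

T ⇒ vTv   [T -> v T v]
vTv ⇒ vvTvv   [T -> v T v]
vvTvv ⇒ vvlTlvv   [T -> l T l]
vvlTlvv ⇒ vvllTllvv   [T -> l T l]
vvllTllvv ⇒ vvlllTlllvv   [T -> l T l]
vvlllTlllvv ⇒ vvllllTllllvv   [T -> l T l]
vvllllTllllvv ⇒ vvllllvTvllllvv   [T -> v T v]
vvllllvTvllllvv ⇒ vvllllvvTvvllllvv   [T -> v T v]
vvllllvvTvvllllvv ⇒ vvllllvvvvllllvv   [T -> ε]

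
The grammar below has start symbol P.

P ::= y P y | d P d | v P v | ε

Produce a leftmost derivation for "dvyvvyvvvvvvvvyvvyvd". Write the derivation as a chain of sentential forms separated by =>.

P=>dPd=>dvPvd=>dvyPyvd=>dvyvPvyvd=>dvyvvPvvyvd=>dvyvvyPyvvyvd=>dvyvvyvPvyvvyvd=>dvyvvyvvPvvyvvyvd=>dvyvvyvvvPvvvyvvyvd=>dvyvvyvvvvPvvvvyvvyvd=>dvyvvyvvvvvvvvyvvyvd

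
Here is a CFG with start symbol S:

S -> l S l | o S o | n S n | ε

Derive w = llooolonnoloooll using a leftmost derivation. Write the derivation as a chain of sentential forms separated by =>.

S=>lSl=>llSll=>lloSoll=>llooSooll=>lloooSoooll=>llooolSloooll=>lloooloSoloooll=>llooolonSnoloooll=>llooolonnoloooll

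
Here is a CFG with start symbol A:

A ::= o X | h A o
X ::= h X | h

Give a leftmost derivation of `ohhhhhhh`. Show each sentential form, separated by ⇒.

A ⇒ oX ⇒ ohX ⇒ ohhX ⇒ ohhhX ⇒ ohhhhX ⇒ ohhhhhX ⇒ ohhhhhhX ⇒ ohhhhhhh

A ⇒ oX   [A ::= o X]
oX ⇒ ohX   [X ::= h X]
ohX ⇒ ohhX   [X ::= h X]
ohhX ⇒ ohhhX   [X ::= h X]
ohhhX ⇒ ohhhhX   [X ::= h X]
ohhhhX ⇒ ohhhhhX   [X ::= h X]
ohhhhhX ⇒ ohhhhhhX   [X ::= h X]
ohhhhhhX ⇒ ohhhhhhh   [X ::= h]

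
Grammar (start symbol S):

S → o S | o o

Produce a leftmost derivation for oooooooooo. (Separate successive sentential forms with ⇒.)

S ⇒ oS   [S → o S]
oS ⇒ ooS   [S → o S]
ooS ⇒ oooS   [S → o S]
oooS ⇒ ooooS   [S → o S]
ooooS ⇒ oooooS   [S → o S]
oooooS ⇒ ooooooS   [S → o S]
ooooooS ⇒ oooooooS   [S → o S]
oooooooS ⇒ ooooooooS   [S → o S]
ooooooooS ⇒ oooooooooo   [S → o o]

S ⇒ oS ⇒ ooS ⇒ oooS ⇒ ooooS ⇒ oooooS ⇒ ooooooS ⇒ oooooooS ⇒ ooooooooS ⇒ oooooooooo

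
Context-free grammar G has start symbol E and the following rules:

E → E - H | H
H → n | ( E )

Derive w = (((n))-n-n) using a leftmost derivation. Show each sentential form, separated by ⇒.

E ⇒ H ⇒ (E) ⇒ (E-H) ⇒ (E-H-H) ⇒ (H-H-H) ⇒ ((E)-H-H) ⇒ ((H)-H-H) ⇒ (((E))-H-H) ⇒ (((H))-H-H) ⇒ (((n))-H-H) ⇒ (((n))-n-H) ⇒ (((n))-n-n)

E ⇒ H   [E → H]
H ⇒ (E)   [H → ( E )]
(E) ⇒ (E-H)   [E → E - H]
(E-H) ⇒ (E-H-H)   [E → E - H]
(E-H-H) ⇒ (H-H-H)   [E → H]
(H-H-H) ⇒ ((E)-H-H)   [H → ( E )]
((E)-H-H) ⇒ ((H)-H-H)   [E → H]
((H)-H-H) ⇒ (((E))-H-H)   [H → ( E )]
(((E))-H-H) ⇒ (((H))-H-H)   [E → H]
(((H))-H-H) ⇒ (((n))-H-H)   [H → n]
(((n))-H-H) ⇒ (((n))-n-H)   [H → n]
(((n))-n-H) ⇒ (((n))-n-n)   [H → n]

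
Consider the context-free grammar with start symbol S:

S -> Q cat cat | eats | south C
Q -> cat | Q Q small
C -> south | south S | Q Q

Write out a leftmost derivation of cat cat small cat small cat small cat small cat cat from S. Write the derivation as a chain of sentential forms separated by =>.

S => Q cat cat => Q Q small cat cat => Q Q small Q small cat cat => Q Q small Q small Q small cat cat => Q Q small Q small Q small Q small cat cat => cat Q small Q small Q small Q small cat cat => cat cat small Q small Q small Q small cat cat => cat cat small cat small Q small Q small cat cat => cat cat small cat small cat small Q small cat cat => cat cat small cat small cat small cat small cat cat

S => Q cat cat   [S -> Q cat cat]
Q cat cat => Q Q small cat cat   [Q -> Q Q small]
Q Q small cat cat => Q Q small Q small cat cat   [Q -> Q Q small]
Q Q small Q small cat cat => Q Q small Q small Q small cat cat   [Q -> Q Q small]
Q Q small Q small Q small cat cat => Q Q small Q small Q small Q small cat cat   [Q -> Q Q small]
Q Q small Q small Q small Q small cat cat => cat Q small Q small Q small Q small cat cat   [Q -> cat]
cat Q small Q small Q small Q small cat cat => cat cat small Q small Q small Q small cat cat   [Q -> cat]
cat cat small Q small Q small Q small cat cat => cat cat small cat small Q small Q small cat cat   [Q -> cat]
cat cat small cat small Q small Q small cat cat => cat cat small cat small cat small Q small cat cat   [Q -> cat]
cat cat small cat small cat small Q small cat cat => cat cat small cat small cat small cat small cat cat   [Q -> cat]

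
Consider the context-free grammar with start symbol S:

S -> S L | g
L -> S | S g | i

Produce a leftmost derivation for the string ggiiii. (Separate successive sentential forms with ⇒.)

S ⇒ SL   [S -> S L]
SL ⇒ SLL   [S -> S L]
SLL ⇒ SLLL   [S -> S L]
SLLL ⇒ gLLL   [S -> g]
gLLL ⇒ gSLL   [L -> S]
gSLL ⇒ gSLLL   [S -> S L]
gSLLL ⇒ gSLLLL   [S -> S L]
gSLLLL ⇒ ggLLLL   [S -> g]
ggLLLL ⇒ ggiLLL   [L -> i]
ggiLLL ⇒ ggiiLL   [L -> i]
ggiiLL ⇒ ggiiiL   [L -> i]
ggiiiL ⇒ ggiiii   [L -> i]

S⇒SL⇒SLL⇒SLLL⇒gLLL⇒gSLL⇒gSLLL⇒gSLLLL⇒ggLLLL⇒ggiLLL⇒ggiiLL⇒ggiiiL⇒ggiiii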